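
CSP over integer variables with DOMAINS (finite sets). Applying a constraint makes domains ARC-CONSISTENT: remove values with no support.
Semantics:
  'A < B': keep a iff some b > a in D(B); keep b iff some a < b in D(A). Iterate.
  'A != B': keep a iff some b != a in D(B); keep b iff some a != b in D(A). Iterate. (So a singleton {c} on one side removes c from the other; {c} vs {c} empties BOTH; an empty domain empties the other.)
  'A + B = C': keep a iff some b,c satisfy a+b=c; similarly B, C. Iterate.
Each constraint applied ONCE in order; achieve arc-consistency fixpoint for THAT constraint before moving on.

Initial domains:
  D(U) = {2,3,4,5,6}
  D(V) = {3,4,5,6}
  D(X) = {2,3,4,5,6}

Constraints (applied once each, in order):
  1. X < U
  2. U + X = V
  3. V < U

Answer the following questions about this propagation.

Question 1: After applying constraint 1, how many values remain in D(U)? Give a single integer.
Constraint 1 (X < U) on D(X)={2,3,4,5,6} D(U)={2,3,4,5,6}: X {2,3,4,5,6}->{2,3,4,5}; U {2,3,4,5,6}->{3,4,5,6}
So after constraint 1: D(U)={3,4,5,6}, size = 4

Answer: 4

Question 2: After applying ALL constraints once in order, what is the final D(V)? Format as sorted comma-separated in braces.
Constraint 1 (X < U) on D(X)={2,3,4,5,6} D(U)={2,3,4,5,6}: X {2,3,4,5,6}->{2,3,4,5}; U {2,3,4,5,6}->{3,4,5,6}
Constraint 2 (U + X = V) on D(U)={3,4,5,6} D(X)={2,3,4,5} D(V)={3,4,5,6}: U {3,4,5,6}->{3,4}; X {2,3,4,5}->{2,3}; V {3,4,5,6}->{5,6}
Constraint 3 (V < U) on D(V)={5,6} D(U)={3,4}: V {5,6}->{}; U {3,4}->{}
So after all 3 constraints: D(V) = {}

Answer: {}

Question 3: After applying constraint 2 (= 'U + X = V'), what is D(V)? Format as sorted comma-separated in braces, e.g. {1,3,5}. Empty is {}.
Answer: {5,6}

Derivation:
Constraint 1 (X < U) on D(X)={2,3,4,5,6} D(U)={2,3,4,5,6}: X {2,3,4,5,6}->{2,3,4,5}; U {2,3,4,5,6}->{3,4,5,6}
Constraint 2 (U + X = V) on D(U)={3,4,5,6} D(X)={2,3,4,5} D(V)={3,4,5,6}: U {3,4,5,6}->{3,4}; X {2,3,4,5}->{2,3}; V {3,4,5,6}->{5,6}
So after constraint 2: D(V) = {5,6}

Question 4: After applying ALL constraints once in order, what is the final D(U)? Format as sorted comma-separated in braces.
Answer: {}

Derivation:
Constraint 1 (X < U) on D(X)={2,3,4,5,6} D(U)={2,3,4,5,6}: X {2,3,4,5,6}->{2,3,4,5}; U {2,3,4,5,6}->{3,4,5,6}
Constraint 2 (U + X = V) on D(U)={3,4,5,6} D(X)={2,3,4,5} D(V)={3,4,5,6}: U {3,4,5,6}->{3,4}; X {2,3,4,5}->{2,3}; V {3,4,5,6}->{5,6}
Constraint 3 (V < U) on D(V)={5,6} D(U)={3,4}: V {5,6}->{}; U {3,4}->{}
So after all 3 constraints: D(U) = {}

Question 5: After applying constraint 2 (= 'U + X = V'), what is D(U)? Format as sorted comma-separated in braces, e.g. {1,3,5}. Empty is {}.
Answer: {3,4}

Derivation:
Constraint 1 (X < U) on D(X)={2,3,4,5,6} D(U)={2,3,4,5,6}: X {2,3,4,5,6}->{2,3,4,5}; U {2,3,4,5,6}->{3,4,5,6}
Constraint 2 (U + X = V) on D(U)={3,4,5,6} D(X)={2,3,4,5} D(V)={3,4,5,6}: U {3,4,5,6}->{3,4}; X {2,3,4,5}->{2,3}; V {3,4,5,6}->{5,6}
So after constraint 2: D(U) = {3,4}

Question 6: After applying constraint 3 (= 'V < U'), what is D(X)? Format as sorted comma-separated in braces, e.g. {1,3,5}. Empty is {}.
Constraint 1 (X < U) on D(X)={2,3,4,5,6} D(U)={2,3,4,5,6}: X {2,3,4,5,6}->{2,3,4,5}; U {2,3,4,5,6}->{3,4,5,6}
Constraint 2 (U + X = V) on D(U)={3,4,5,6} D(X)={2,3,4,5} D(V)={3,4,5,6}: U {3,4,5,6}->{3,4}; X {2,3,4,5}->{2,3}; V {3,4,5,6}->{5,6}
Constraint 3 (V < U) on D(V)={5,6} D(U)={3,4}: V {5,6}->{}; U {3,4}->{}
So after constraint 3: D(X) = {2,3}

Answer: {2,3}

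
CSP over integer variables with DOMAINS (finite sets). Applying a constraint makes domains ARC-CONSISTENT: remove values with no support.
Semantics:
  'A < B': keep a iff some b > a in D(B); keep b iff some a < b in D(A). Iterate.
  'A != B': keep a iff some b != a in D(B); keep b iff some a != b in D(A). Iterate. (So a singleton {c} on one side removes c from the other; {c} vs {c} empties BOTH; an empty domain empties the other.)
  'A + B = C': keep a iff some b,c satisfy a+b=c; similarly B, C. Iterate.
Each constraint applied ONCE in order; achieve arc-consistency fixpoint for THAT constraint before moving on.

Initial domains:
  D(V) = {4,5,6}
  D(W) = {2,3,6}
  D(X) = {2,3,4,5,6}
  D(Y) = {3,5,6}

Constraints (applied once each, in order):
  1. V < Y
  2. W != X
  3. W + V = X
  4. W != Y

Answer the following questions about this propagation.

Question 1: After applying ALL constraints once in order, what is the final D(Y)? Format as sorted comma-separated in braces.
Answer: {5,6}

Derivation:
Constraint 1 (V < Y) on D(V)={4,5,6} D(Y)={3,5,6}: V {4,5,6}->{4,5}; Y {3,5,6}->{5,6}
Constraint 2 (W != X) on D(W)={2,3,6} D(X)={2,3,4,5,6}: no change
Constraint 3 (W + V = X) on D(W)={2,3,6} D(V)={4,5} D(X)={2,3,4,5,6}: W {2,3,6}->{2}; V {4,5}->{4}; X {2,3,4,5,6}->{6}
Constraint 4 (W != Y) on D(W)={2} D(Y)={5,6}: no change
So after all 4 constraints: D(Y) = {5,6}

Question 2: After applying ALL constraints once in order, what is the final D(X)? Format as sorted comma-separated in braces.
Answer: {6}

Derivation:
Constraint 1 (V < Y) on D(V)={4,5,6} D(Y)={3,5,6}: V {4,5,6}->{4,5}; Y {3,5,6}->{5,6}
Constraint 2 (W != X) on D(W)={2,3,6} D(X)={2,3,4,5,6}: no change
Constraint 3 (W + V = X) on D(W)={2,3,6} D(V)={4,5} D(X)={2,3,4,5,6}: W {2,3,6}->{2}; V {4,5}->{4}; X {2,3,4,5,6}->{6}
Constraint 4 (W != Y) on D(W)={2} D(Y)={5,6}: no change
So after all 4 constraints: D(X) = {6}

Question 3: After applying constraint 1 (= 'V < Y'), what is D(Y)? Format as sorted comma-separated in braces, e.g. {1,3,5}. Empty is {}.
Answer: {5,6}

Derivation:
Constraint 1 (V < Y) on D(V)={4,5,6} D(Y)={3,5,6}: V {4,5,6}->{4,5}; Y {3,5,6}->{5,6}
So after constraint 1: D(Y) = {5,6}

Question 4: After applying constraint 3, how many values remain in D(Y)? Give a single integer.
Answer: 2

Derivation:
Constraint 1 (V < Y) on D(V)={4,5,6} D(Y)={3,5,6}: V {4,5,6}->{4,5}; Y {3,5,6}->{5,6}
Constraint 2 (W != X) on D(W)={2,3,6} D(X)={2,3,4,5,6}: no change
Constraint 3 (W + V = X) on D(W)={2,3,6} D(V)={4,5} D(X)={2,3,4,5,6}: W {2,3,6}->{2}; V {4,5}->{4}; X {2,3,4,5,6}->{6}
So after constraint 3: D(Y)={5,6}, size = 2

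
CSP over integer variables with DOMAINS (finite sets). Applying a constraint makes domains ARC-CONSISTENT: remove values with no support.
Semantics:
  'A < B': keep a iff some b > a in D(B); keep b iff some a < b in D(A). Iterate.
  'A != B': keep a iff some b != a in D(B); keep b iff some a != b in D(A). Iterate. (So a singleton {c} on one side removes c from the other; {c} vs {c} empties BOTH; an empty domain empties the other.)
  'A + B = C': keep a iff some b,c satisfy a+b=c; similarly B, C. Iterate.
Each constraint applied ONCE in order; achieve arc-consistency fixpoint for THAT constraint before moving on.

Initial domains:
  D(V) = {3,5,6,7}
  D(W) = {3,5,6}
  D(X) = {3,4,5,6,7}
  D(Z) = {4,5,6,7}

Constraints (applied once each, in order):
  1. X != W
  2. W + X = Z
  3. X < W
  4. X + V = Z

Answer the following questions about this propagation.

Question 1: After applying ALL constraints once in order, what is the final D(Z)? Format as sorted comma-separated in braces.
Answer: {}

Derivation:
Constraint 1 (X != W) on D(X)={3,4,5,6,7} D(W)={3,5,6}: no change
Constraint 2 (W + X = Z) on D(W)={3,5,6} D(X)={3,4,5,6,7} D(Z)={4,5,6,7}: W {3,5,6}->{3}; X {3,4,5,6,7}->{3,4}; Z {4,5,6,7}->{6,7}
Constraint 3 (X < W) on D(X)={3,4} D(W)={3}: X {3,4}->{}; W {3}->{}
Constraint 4 (X + V = Z) on D(X)={} D(V)={3,5,6,7} D(Z)={6,7}: V {3,5,6,7}->{}; Z {6,7}->{}
So after all 4 constraints: D(Z) = {}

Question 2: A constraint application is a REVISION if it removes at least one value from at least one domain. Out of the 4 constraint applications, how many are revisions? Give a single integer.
Constraint 1 (X != W) on D(X)={3,4,5,6,7} D(W)={3,5,6}: no change => not a revision
Constraint 2 (W + X = Z) on D(W)={3,5,6} D(X)={3,4,5,6,7} D(Z)={4,5,6,7}: W {3,5,6}->{3}; X {3,4,5,6,7}->{3,4}; Z {4,5,6,7}->{6,7} => REVISION
Constraint 3 (X < W) on D(X)={3,4} D(W)={3}: X {3,4}->{}; W {3}->{} => REVISION
Constraint 4 (X + V = Z) on D(X)={} D(V)={3,5,6,7} D(Z)={6,7}: V {3,5,6,7}->{}; Z {6,7}->{} => REVISION
Total revisions = 3

Answer: 3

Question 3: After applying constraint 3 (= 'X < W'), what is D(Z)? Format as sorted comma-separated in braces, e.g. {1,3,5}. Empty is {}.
Constraint 1 (X != W) on D(X)={3,4,5,6,7} D(W)={3,5,6}: no change
Constraint 2 (W + X = Z) on D(W)={3,5,6} D(X)={3,4,5,6,7} D(Z)={4,5,6,7}: W {3,5,6}->{3}; X {3,4,5,6,7}->{3,4}; Z {4,5,6,7}->{6,7}
Constraint 3 (X < W) on D(X)={3,4} D(W)={3}: X {3,4}->{}; W {3}->{}
So after constraint 3: D(Z) = {6,7}

Answer: {6,7}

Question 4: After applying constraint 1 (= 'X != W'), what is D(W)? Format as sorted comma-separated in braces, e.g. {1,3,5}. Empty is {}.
Answer: {3,5,6}

Derivation:
Constraint 1 (X != W) on D(X)={3,4,5,6,7} D(W)={3,5,6}: no change
So after constraint 1: D(W) = {3,5,6}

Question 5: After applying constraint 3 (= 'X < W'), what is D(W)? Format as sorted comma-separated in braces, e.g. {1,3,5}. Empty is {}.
Constraint 1 (X != W) on D(X)={3,4,5,6,7} D(W)={3,5,6}: no change
Constraint 2 (W + X = Z) on D(W)={3,5,6} D(X)={3,4,5,6,7} D(Z)={4,5,6,7}: W {3,5,6}->{3}; X {3,4,5,6,7}->{3,4}; Z {4,5,6,7}->{6,7}
Constraint 3 (X < W) on D(X)={3,4} D(W)={3}: X {3,4}->{}; W {3}->{}
So after constraint 3: D(W) = {}

Answer: {}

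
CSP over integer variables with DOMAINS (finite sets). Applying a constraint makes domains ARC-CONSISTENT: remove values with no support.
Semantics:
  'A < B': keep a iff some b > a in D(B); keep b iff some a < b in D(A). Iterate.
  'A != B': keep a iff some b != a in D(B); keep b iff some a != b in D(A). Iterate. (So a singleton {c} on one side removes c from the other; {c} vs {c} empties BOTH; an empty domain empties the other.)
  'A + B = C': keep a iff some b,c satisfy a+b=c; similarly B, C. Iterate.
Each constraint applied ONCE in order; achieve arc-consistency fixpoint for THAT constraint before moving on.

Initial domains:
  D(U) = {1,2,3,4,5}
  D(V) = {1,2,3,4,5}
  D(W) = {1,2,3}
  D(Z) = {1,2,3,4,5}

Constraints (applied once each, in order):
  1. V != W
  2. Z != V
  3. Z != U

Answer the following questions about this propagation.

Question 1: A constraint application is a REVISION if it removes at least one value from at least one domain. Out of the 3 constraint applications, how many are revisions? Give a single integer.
Answer: 0

Derivation:
Constraint 1 (V != W) on D(V)={1,2,3,4,5} D(W)={1,2,3}: no change => not a revision
Constraint 2 (Z != V) on D(Z)={1,2,3,4,5} D(V)={1,2,3,4,5}: no change => not a revision
Constraint 3 (Z != U) on D(Z)={1,2,3,4,5} D(U)={1,2,3,4,5}: no change => not a revision
Total revisions = 0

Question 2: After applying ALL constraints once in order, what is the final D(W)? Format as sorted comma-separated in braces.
Answer: {1,2,3}

Derivation:
Constraint 1 (V != W) on D(V)={1,2,3,4,5} D(W)={1,2,3}: no change
Constraint 2 (Z != V) on D(Z)={1,2,3,4,5} D(V)={1,2,3,4,5}: no change
Constraint 3 (Z != U) on D(Z)={1,2,3,4,5} D(U)={1,2,3,4,5}: no change
So after all 3 constraints: D(W) = {1,2,3}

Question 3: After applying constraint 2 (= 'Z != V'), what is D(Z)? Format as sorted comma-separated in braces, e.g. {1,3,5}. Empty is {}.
Constraint 1 (V != W) on D(V)={1,2,3,4,5} D(W)={1,2,3}: no change
Constraint 2 (Z != V) on D(Z)={1,2,3,4,5} D(V)={1,2,3,4,5}: no change
So after constraint 2: D(Z) = {1,2,3,4,5}

Answer: {1,2,3,4,5}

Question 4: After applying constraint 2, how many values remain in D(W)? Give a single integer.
Answer: 3

Derivation:
Constraint 1 (V != W) on D(V)={1,2,3,4,5} D(W)={1,2,3}: no change
Constraint 2 (Z != V) on D(Z)={1,2,3,4,5} D(V)={1,2,3,4,5}: no change
So after constraint 2: D(W)={1,2,3}, size = 3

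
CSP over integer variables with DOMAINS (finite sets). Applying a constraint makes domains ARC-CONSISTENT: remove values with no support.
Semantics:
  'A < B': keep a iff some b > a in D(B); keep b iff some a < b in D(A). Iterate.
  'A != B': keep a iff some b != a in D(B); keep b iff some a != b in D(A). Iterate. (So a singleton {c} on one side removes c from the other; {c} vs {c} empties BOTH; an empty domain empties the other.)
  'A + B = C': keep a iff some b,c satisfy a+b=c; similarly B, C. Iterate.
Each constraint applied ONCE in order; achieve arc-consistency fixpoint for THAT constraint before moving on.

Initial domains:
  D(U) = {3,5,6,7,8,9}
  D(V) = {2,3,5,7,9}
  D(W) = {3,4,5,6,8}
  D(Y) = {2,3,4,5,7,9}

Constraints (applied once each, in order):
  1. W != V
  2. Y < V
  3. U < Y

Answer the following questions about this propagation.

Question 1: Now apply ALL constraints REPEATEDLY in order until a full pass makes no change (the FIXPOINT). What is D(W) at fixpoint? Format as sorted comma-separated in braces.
Answer: {3,4,5,6,8}

Derivation:
pass 0 (initial): D(W)={3,4,5,6,8}
pass 1: U {3,5,6,7,8,9}->{3,5,6}; V {2,3,5,7,9}->{3,5,7,9}; Y {2,3,4,5,7,9}->{4,5,7}
pass 2: V {3,5,7,9}->{5,7,9}
pass 3: no change
Fixpoint after 3 passes: D(W) = {3,4,5,6,8}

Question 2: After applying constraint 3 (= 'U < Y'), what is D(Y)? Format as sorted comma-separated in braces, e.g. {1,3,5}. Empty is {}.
Constraint 1 (W != V) on D(W)={3,4,5,6,8} D(V)={2,3,5,7,9}: no change
Constraint 2 (Y < V) on D(Y)={2,3,4,5,7,9} D(V)={2,3,5,7,9}: Y {2,3,4,5,7,9}->{2,3,4,5,7}; V {2,3,5,7,9}->{3,5,7,9}
Constraint 3 (U < Y) on D(U)={3,5,6,7,8,9} D(Y)={2,3,4,5,7}: U {3,5,6,7,8,9}->{3,5,6}; Y {2,3,4,5,7}->{4,5,7}
So after constraint 3: D(Y) = {4,5,7}

Answer: {4,5,7}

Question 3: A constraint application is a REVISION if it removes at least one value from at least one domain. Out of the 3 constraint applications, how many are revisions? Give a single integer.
Constraint 1 (W != V) on D(W)={3,4,5,6,8} D(V)={2,3,5,7,9}: no change => not a revision
Constraint 2 (Y < V) on D(Y)={2,3,4,5,7,9} D(V)={2,3,5,7,9}: Y {2,3,4,5,7,9}->{2,3,4,5,7}; V {2,3,5,7,9}->{3,5,7,9} => REVISION
Constraint 3 (U < Y) on D(U)={3,5,6,7,8,9} D(Y)={2,3,4,5,7}: U {3,5,6,7,8,9}->{3,5,6}; Y {2,3,4,5,7}->{4,5,7} => REVISION
Total revisions = 2

Answer: 2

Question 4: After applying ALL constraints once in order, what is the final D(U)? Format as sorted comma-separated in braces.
Constraint 1 (W != V) on D(W)={3,4,5,6,8} D(V)={2,3,5,7,9}: no change
Constraint 2 (Y < V) on D(Y)={2,3,4,5,7,9} D(V)={2,3,5,7,9}: Y {2,3,4,5,7,9}->{2,3,4,5,7}; V {2,3,5,7,9}->{3,5,7,9}
Constraint 3 (U < Y) on D(U)={3,5,6,7,8,9} D(Y)={2,3,4,5,7}: U {3,5,6,7,8,9}->{3,5,6}; Y {2,3,4,5,7}->{4,5,7}
So after all 3 constraints: D(U) = {3,5,6}

Answer: {3,5,6}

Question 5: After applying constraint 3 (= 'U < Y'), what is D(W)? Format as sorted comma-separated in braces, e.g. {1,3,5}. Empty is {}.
Constraint 1 (W != V) on D(W)={3,4,5,6,8} D(V)={2,3,5,7,9}: no change
Constraint 2 (Y < V) on D(Y)={2,3,4,5,7,9} D(V)={2,3,5,7,9}: Y {2,3,4,5,7,9}->{2,3,4,5,7}; V {2,3,5,7,9}->{3,5,7,9}
Constraint 3 (U < Y) on D(U)={3,5,6,7,8,9} D(Y)={2,3,4,5,7}: U {3,5,6,7,8,9}->{3,5,6}; Y {2,3,4,5,7}->{4,5,7}
So after constraint 3: D(W) = {3,4,5,6,8}

Answer: {3,4,5,6,8}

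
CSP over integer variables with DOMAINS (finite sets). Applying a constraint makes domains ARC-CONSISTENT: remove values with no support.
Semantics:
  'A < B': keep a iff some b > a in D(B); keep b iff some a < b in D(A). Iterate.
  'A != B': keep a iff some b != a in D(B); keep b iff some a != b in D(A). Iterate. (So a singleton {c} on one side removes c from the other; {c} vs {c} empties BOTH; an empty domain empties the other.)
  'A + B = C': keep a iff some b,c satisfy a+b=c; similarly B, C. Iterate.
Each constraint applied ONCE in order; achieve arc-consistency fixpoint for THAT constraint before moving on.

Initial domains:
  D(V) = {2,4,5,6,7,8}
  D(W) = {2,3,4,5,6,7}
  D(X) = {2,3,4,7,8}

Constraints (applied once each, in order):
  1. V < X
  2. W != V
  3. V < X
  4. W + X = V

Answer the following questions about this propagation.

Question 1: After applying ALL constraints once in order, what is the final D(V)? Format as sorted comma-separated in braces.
Constraint 1 (V < X) on D(V)={2,4,5,6,7,8} D(X)={2,3,4,7,8}: V {2,4,5,6,7,8}->{2,4,5,6,7}; X {2,3,4,7,8}->{3,4,7,8}
Constraint 2 (W != V) on D(W)={2,3,4,5,6,7} D(V)={2,4,5,6,7}: no change
Constraint 3 (V < X) on D(V)={2,4,5,6,7} D(X)={3,4,7,8}: no change
Constraint 4 (W + X = V) on D(W)={2,3,4,5,6,7} D(X)={3,4,7,8} D(V)={2,4,5,6,7}: W {2,3,4,5,6,7}->{2,3,4}; X {3,4,7,8}->{3,4}; V {2,4,5,6,7}->{5,6,7}
So after all 4 constraints: D(V) = {5,6,7}

Answer: {5,6,7}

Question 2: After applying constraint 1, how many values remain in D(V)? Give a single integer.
Answer: 5

Derivation:
Constraint 1 (V < X) on D(V)={2,4,5,6,7,8} D(X)={2,3,4,7,8}: V {2,4,5,6,7,8}->{2,4,5,6,7}; X {2,3,4,7,8}->{3,4,7,8}
So after constraint 1: D(V)={2,4,5,6,7}, size = 5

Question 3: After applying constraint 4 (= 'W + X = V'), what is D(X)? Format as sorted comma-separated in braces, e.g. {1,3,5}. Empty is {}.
Answer: {3,4}

Derivation:
Constraint 1 (V < X) on D(V)={2,4,5,6,7,8} D(X)={2,3,4,7,8}: V {2,4,5,6,7,8}->{2,4,5,6,7}; X {2,3,4,7,8}->{3,4,7,8}
Constraint 2 (W != V) on D(W)={2,3,4,5,6,7} D(V)={2,4,5,6,7}: no change
Constraint 3 (V < X) on D(V)={2,4,5,6,7} D(X)={3,4,7,8}: no change
Constraint 4 (W + X = V) on D(W)={2,3,4,5,6,7} D(X)={3,4,7,8} D(V)={2,4,5,6,7}: W {2,3,4,5,6,7}->{2,3,4}; X {3,4,7,8}->{3,4}; V {2,4,5,6,7}->{5,6,7}
So after constraint 4: D(X) = {3,4}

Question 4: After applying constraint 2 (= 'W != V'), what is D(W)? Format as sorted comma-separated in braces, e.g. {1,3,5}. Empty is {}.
Answer: {2,3,4,5,6,7}

Derivation:
Constraint 1 (V < X) on D(V)={2,4,5,6,7,8} D(X)={2,3,4,7,8}: V {2,4,5,6,7,8}->{2,4,5,6,7}; X {2,3,4,7,8}->{3,4,7,8}
Constraint 2 (W != V) on D(W)={2,3,4,5,6,7} D(V)={2,4,5,6,7}: no change
So after constraint 2: D(W) = {2,3,4,5,6,7}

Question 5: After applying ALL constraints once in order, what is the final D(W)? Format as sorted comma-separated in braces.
Answer: {2,3,4}

Derivation:
Constraint 1 (V < X) on D(V)={2,4,5,6,7,8} D(X)={2,3,4,7,8}: V {2,4,5,6,7,8}->{2,4,5,6,7}; X {2,3,4,7,8}->{3,4,7,8}
Constraint 2 (W != V) on D(W)={2,3,4,5,6,7} D(V)={2,4,5,6,7}: no change
Constraint 3 (V < X) on D(V)={2,4,5,6,7} D(X)={3,4,7,8}: no change
Constraint 4 (W + X = V) on D(W)={2,3,4,5,6,7} D(X)={3,4,7,8} D(V)={2,4,5,6,7}: W {2,3,4,5,6,7}->{2,3,4}; X {3,4,7,8}->{3,4}; V {2,4,5,6,7}->{5,6,7}
So after all 4 constraints: D(W) = {2,3,4}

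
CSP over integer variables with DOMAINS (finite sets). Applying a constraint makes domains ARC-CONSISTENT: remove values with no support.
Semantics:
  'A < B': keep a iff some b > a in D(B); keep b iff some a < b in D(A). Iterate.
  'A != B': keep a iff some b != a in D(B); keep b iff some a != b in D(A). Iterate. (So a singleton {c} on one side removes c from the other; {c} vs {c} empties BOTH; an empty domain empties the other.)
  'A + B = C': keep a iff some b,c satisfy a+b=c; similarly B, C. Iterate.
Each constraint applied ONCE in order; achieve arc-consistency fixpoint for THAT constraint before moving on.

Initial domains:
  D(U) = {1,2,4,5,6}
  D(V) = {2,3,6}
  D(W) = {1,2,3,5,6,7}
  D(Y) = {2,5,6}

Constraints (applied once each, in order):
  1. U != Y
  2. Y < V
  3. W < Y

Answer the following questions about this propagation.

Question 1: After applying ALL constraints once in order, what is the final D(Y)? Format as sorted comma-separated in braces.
Answer: {2,5}

Derivation:
Constraint 1 (U != Y) on D(U)={1,2,4,5,6} D(Y)={2,5,6}: no change
Constraint 2 (Y < V) on D(Y)={2,5,6} D(V)={2,3,6}: Y {2,5,6}->{2,5}; V {2,3,6}->{3,6}
Constraint 3 (W < Y) on D(W)={1,2,3,5,6,7} D(Y)={2,5}: W {1,2,3,5,6,7}->{1,2,3}
So after all 3 constraints: D(Y) = {2,5}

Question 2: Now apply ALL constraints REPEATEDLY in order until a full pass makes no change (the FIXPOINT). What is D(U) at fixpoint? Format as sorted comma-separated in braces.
Answer: {1,2,4,5,6}

Derivation:
pass 0 (initial): D(U)={1,2,4,5,6}
pass 1: V {2,3,6}->{3,6}; W {1,2,3,5,6,7}->{1,2,3}; Y {2,5,6}->{2,5}
pass 2: no change
Fixpoint after 2 passes: D(U) = {1,2,4,5,6}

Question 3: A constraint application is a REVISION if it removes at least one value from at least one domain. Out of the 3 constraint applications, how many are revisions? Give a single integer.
Answer: 2

Derivation:
Constraint 1 (U != Y) on D(U)={1,2,4,5,6} D(Y)={2,5,6}: no change => not a revision
Constraint 2 (Y < V) on D(Y)={2,5,6} D(V)={2,3,6}: Y {2,5,6}->{2,5}; V {2,3,6}->{3,6} => REVISION
Constraint 3 (W < Y) on D(W)={1,2,3,5,6,7} D(Y)={2,5}: W {1,2,3,5,6,7}->{1,2,3} => REVISION
Total revisions = 2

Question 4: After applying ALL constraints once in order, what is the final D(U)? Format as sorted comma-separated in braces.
Answer: {1,2,4,5,6}

Derivation:
Constraint 1 (U != Y) on D(U)={1,2,4,5,6} D(Y)={2,5,6}: no change
Constraint 2 (Y < V) on D(Y)={2,5,6} D(V)={2,3,6}: Y {2,5,6}->{2,5}; V {2,3,6}->{3,6}
Constraint 3 (W < Y) on D(W)={1,2,3,5,6,7} D(Y)={2,5}: W {1,2,3,5,6,7}->{1,2,3}
So after all 3 constraints: D(U) = {1,2,4,5,6}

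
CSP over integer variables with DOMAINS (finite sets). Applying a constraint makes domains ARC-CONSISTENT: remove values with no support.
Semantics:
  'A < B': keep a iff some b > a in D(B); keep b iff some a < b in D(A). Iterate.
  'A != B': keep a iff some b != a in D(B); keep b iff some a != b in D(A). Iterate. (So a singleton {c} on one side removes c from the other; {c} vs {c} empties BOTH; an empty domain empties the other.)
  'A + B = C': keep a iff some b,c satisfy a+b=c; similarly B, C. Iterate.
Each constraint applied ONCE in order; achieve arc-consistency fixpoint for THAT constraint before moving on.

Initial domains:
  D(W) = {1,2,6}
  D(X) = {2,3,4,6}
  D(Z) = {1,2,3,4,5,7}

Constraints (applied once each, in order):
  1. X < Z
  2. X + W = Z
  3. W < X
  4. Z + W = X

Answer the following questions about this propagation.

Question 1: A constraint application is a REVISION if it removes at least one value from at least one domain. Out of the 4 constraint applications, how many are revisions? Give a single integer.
Answer: 3

Derivation:
Constraint 1 (X < Z) on D(X)={2,3,4,6} D(Z)={1,2,3,4,5,7}: Z {1,2,3,4,5,7}->{3,4,5,7} => REVISION
Constraint 2 (X + W = Z) on D(X)={2,3,4,6} D(W)={1,2,6} D(Z)={3,4,5,7}: W {1,2,6}->{1,2} => REVISION
Constraint 3 (W < X) on D(W)={1,2} D(X)={2,3,4,6}: no change => not a revision
Constraint 4 (Z + W = X) on D(Z)={3,4,5,7} D(W)={1,2} D(X)={2,3,4,6}: Z {3,4,5,7}->{3,4,5}; X {2,3,4,6}->{4,6} => REVISION
Total revisions = 3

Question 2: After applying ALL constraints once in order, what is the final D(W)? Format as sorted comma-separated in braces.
Answer: {1,2}

Derivation:
Constraint 1 (X < Z) on D(X)={2,3,4,6} D(Z)={1,2,3,4,5,7}: Z {1,2,3,4,5,7}->{3,4,5,7}
Constraint 2 (X + W = Z) on D(X)={2,3,4,6} D(W)={1,2,6} D(Z)={3,4,5,7}: W {1,2,6}->{1,2}
Constraint 3 (W < X) on D(W)={1,2} D(X)={2,3,4,6}: no change
Constraint 4 (Z + W = X) on D(Z)={3,4,5,7} D(W)={1,2} D(X)={2,3,4,6}: Z {3,4,5,7}->{3,4,5}; X {2,3,4,6}->{4,6}
So after all 4 constraints: D(W) = {1,2}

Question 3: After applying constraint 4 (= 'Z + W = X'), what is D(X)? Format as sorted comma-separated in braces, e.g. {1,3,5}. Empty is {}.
Constraint 1 (X < Z) on D(X)={2,3,4,6} D(Z)={1,2,3,4,5,7}: Z {1,2,3,4,5,7}->{3,4,5,7}
Constraint 2 (X + W = Z) on D(X)={2,3,4,6} D(W)={1,2,6} D(Z)={3,4,5,7}: W {1,2,6}->{1,2}
Constraint 3 (W < X) on D(W)={1,2} D(X)={2,3,4,6}: no change
Constraint 4 (Z + W = X) on D(Z)={3,4,5,7} D(W)={1,2} D(X)={2,3,4,6}: Z {3,4,5,7}->{3,4,5}; X {2,3,4,6}->{4,6}
So after constraint 4: D(X) = {4,6}

Answer: {4,6}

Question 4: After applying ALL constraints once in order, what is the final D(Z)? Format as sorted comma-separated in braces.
Answer: {3,4,5}

Derivation:
Constraint 1 (X < Z) on D(X)={2,3,4,6} D(Z)={1,2,3,4,5,7}: Z {1,2,3,4,5,7}->{3,4,5,7}
Constraint 2 (X + W = Z) on D(X)={2,3,4,6} D(W)={1,2,6} D(Z)={3,4,5,7}: W {1,2,6}->{1,2}
Constraint 3 (W < X) on D(W)={1,2} D(X)={2,3,4,6}: no change
Constraint 4 (Z + W = X) on D(Z)={3,4,5,7} D(W)={1,2} D(X)={2,3,4,6}: Z {3,4,5,7}->{3,4,5}; X {2,3,4,6}->{4,6}
So after all 4 constraints: D(Z) = {3,4,5}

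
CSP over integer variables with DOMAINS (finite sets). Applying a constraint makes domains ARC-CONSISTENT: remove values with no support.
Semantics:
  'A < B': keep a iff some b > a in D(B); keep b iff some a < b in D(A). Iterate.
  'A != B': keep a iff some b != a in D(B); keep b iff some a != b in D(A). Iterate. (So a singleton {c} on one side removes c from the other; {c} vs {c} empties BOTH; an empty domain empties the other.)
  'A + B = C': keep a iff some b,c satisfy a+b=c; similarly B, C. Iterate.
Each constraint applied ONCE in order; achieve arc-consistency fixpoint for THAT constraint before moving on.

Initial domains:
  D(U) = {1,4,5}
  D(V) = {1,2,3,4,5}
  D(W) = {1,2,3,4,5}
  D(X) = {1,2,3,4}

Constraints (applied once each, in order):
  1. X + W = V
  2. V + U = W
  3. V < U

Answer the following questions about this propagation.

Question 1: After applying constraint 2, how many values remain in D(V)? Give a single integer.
Answer: 2

Derivation:
Constraint 1 (X + W = V) on D(X)={1,2,3,4} D(W)={1,2,3,4,5} D(V)={1,2,3,4,5}: W {1,2,3,4,5}->{1,2,3,4}; V {1,2,3,4,5}->{2,3,4,5}
Constraint 2 (V + U = W) on D(V)={2,3,4,5} D(U)={1,4,5} D(W)={1,2,3,4}: V {2,3,4,5}->{2,3}; U {1,4,5}->{1}; W {1,2,3,4}->{3,4}
So after constraint 2: D(V)={2,3}, size = 2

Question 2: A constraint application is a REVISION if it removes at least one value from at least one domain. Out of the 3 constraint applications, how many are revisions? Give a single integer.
Answer: 3

Derivation:
Constraint 1 (X + W = V) on D(X)={1,2,3,4} D(W)={1,2,3,4,5} D(V)={1,2,3,4,5}: W {1,2,3,4,5}->{1,2,3,4}; V {1,2,3,4,5}->{2,3,4,5} => REVISION
Constraint 2 (V + U = W) on D(V)={2,3,4,5} D(U)={1,4,5} D(W)={1,2,3,4}: V {2,3,4,5}->{2,3}; U {1,4,5}->{1}; W {1,2,3,4}->{3,4} => REVISION
Constraint 3 (V < U) on D(V)={2,3} D(U)={1}: V {2,3}->{}; U {1}->{} => REVISION
Total revisions = 3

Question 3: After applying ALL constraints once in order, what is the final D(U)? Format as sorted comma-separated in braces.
Constraint 1 (X + W = V) on D(X)={1,2,3,4} D(W)={1,2,3,4,5} D(V)={1,2,3,4,5}: W {1,2,3,4,5}->{1,2,3,4}; V {1,2,3,4,5}->{2,3,4,5}
Constraint 2 (V + U = W) on D(V)={2,3,4,5} D(U)={1,4,5} D(W)={1,2,3,4}: V {2,3,4,5}->{2,3}; U {1,4,5}->{1}; W {1,2,3,4}->{3,4}
Constraint 3 (V < U) on D(V)={2,3} D(U)={1}: V {2,3}->{}; U {1}->{}
So after all 3 constraints: D(U) = {}

Answer: {}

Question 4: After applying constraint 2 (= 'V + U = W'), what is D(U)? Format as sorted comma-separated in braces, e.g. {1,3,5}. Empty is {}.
Answer: {1}

Derivation:
Constraint 1 (X + W = V) on D(X)={1,2,3,4} D(W)={1,2,3,4,5} D(V)={1,2,3,4,5}: W {1,2,3,4,5}->{1,2,3,4}; V {1,2,3,4,5}->{2,3,4,5}
Constraint 2 (V + U = W) on D(V)={2,3,4,5} D(U)={1,4,5} D(W)={1,2,3,4}: V {2,3,4,5}->{2,3}; U {1,4,5}->{1}; W {1,2,3,4}->{3,4}
So after constraint 2: D(U) = {1}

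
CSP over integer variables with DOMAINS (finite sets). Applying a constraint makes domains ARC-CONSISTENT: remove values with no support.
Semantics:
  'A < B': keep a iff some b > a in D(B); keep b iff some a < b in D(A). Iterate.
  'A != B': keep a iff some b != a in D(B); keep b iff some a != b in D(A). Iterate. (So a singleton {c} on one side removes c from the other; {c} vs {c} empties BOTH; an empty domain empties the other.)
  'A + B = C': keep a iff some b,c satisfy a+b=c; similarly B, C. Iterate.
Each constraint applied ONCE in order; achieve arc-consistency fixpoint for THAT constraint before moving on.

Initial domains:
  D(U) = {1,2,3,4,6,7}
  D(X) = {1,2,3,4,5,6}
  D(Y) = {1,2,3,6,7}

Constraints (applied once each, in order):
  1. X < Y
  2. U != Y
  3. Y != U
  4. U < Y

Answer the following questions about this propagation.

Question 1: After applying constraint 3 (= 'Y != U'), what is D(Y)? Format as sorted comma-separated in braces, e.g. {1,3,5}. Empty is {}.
Answer: {2,3,6,7}

Derivation:
Constraint 1 (X < Y) on D(X)={1,2,3,4,5,6} D(Y)={1,2,3,6,7}: Y {1,2,3,6,7}->{2,3,6,7}
Constraint 2 (U != Y) on D(U)={1,2,3,4,6,7} D(Y)={2,3,6,7}: no change
Constraint 3 (Y != U) on D(Y)={2,3,6,7} D(U)={1,2,3,4,6,7}: no change
So after constraint 3: D(Y) = {2,3,6,7}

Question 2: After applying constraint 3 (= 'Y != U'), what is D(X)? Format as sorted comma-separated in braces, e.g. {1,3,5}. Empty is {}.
Answer: {1,2,3,4,5,6}

Derivation:
Constraint 1 (X < Y) on D(X)={1,2,3,4,5,6} D(Y)={1,2,3,6,7}: Y {1,2,3,6,7}->{2,3,6,7}
Constraint 2 (U != Y) on D(U)={1,2,3,4,6,7} D(Y)={2,3,6,7}: no change
Constraint 3 (Y != U) on D(Y)={2,3,6,7} D(U)={1,2,3,4,6,7}: no change
So after constraint 3: D(X) = {1,2,3,4,5,6}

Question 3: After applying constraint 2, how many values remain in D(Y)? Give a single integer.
Answer: 4

Derivation:
Constraint 1 (X < Y) on D(X)={1,2,3,4,5,6} D(Y)={1,2,3,6,7}: Y {1,2,3,6,7}->{2,3,6,7}
Constraint 2 (U != Y) on D(U)={1,2,3,4,6,7} D(Y)={2,3,6,7}: no change
So after constraint 2: D(Y)={2,3,6,7}, size = 4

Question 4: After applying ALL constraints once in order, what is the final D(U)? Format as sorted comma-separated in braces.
Constraint 1 (X < Y) on D(X)={1,2,3,4,5,6} D(Y)={1,2,3,6,7}: Y {1,2,3,6,7}->{2,3,6,7}
Constraint 2 (U != Y) on D(U)={1,2,3,4,6,7} D(Y)={2,3,6,7}: no change
Constraint 3 (Y != U) on D(Y)={2,3,6,7} D(U)={1,2,3,4,6,7}: no change
Constraint 4 (U < Y) on D(U)={1,2,3,4,6,7} D(Y)={2,3,6,7}: U {1,2,3,4,6,7}->{1,2,3,4,6}
So after all 4 constraints: D(U) = {1,2,3,4,6}

Answer: {1,2,3,4,6}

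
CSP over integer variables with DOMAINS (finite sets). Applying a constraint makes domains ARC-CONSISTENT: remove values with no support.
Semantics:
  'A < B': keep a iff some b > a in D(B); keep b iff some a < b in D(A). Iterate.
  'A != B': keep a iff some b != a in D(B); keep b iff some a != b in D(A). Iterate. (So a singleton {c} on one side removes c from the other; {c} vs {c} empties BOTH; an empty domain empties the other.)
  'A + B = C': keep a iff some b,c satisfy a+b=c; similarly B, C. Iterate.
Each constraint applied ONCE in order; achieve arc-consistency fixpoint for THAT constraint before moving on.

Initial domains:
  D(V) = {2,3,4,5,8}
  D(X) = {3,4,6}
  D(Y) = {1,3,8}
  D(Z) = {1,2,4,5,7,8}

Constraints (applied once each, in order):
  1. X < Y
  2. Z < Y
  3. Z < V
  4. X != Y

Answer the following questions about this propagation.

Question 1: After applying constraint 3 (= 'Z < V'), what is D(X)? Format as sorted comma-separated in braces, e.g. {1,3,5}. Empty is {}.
Constraint 1 (X < Y) on D(X)={3,4,6} D(Y)={1,3,8}: Y {1,3,8}->{8}
Constraint 2 (Z < Y) on D(Z)={1,2,4,5,7,8} D(Y)={8}: Z {1,2,4,5,7,8}->{1,2,4,5,7}
Constraint 3 (Z < V) on D(Z)={1,2,4,5,7} D(V)={2,3,4,5,8}: no change
So after constraint 3: D(X) = {3,4,6}

Answer: {3,4,6}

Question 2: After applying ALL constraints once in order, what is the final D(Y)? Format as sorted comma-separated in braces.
Answer: {8}

Derivation:
Constraint 1 (X < Y) on D(X)={3,4,6} D(Y)={1,3,8}: Y {1,3,8}->{8}
Constraint 2 (Z < Y) on D(Z)={1,2,4,5,7,8} D(Y)={8}: Z {1,2,4,5,7,8}->{1,2,4,5,7}
Constraint 3 (Z < V) on D(Z)={1,2,4,5,7} D(V)={2,3,4,5,8}: no change
Constraint 4 (X != Y) on D(X)={3,4,6} D(Y)={8}: no change
So after all 4 constraints: D(Y) = {8}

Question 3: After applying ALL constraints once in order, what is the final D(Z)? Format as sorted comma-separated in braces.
Answer: {1,2,4,5,7}

Derivation:
Constraint 1 (X < Y) on D(X)={3,4,6} D(Y)={1,3,8}: Y {1,3,8}->{8}
Constraint 2 (Z < Y) on D(Z)={1,2,4,5,7,8} D(Y)={8}: Z {1,2,4,5,7,8}->{1,2,4,5,7}
Constraint 3 (Z < V) on D(Z)={1,2,4,5,7} D(V)={2,3,4,5,8}: no change
Constraint 4 (X != Y) on D(X)={3,4,6} D(Y)={8}: no change
So after all 4 constraints: D(Z) = {1,2,4,5,7}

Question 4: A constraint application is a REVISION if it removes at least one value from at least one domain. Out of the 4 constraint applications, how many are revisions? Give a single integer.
Answer: 2

Derivation:
Constraint 1 (X < Y) on D(X)={3,4,6} D(Y)={1,3,8}: Y {1,3,8}->{8} => REVISION
Constraint 2 (Z < Y) on D(Z)={1,2,4,5,7,8} D(Y)={8}: Z {1,2,4,5,7,8}->{1,2,4,5,7} => REVISION
Constraint 3 (Z < V) on D(Z)={1,2,4,5,7} D(V)={2,3,4,5,8}: no change => not a revision
Constraint 4 (X != Y) on D(X)={3,4,6} D(Y)={8}: no change => not a revision
Total revisions = 2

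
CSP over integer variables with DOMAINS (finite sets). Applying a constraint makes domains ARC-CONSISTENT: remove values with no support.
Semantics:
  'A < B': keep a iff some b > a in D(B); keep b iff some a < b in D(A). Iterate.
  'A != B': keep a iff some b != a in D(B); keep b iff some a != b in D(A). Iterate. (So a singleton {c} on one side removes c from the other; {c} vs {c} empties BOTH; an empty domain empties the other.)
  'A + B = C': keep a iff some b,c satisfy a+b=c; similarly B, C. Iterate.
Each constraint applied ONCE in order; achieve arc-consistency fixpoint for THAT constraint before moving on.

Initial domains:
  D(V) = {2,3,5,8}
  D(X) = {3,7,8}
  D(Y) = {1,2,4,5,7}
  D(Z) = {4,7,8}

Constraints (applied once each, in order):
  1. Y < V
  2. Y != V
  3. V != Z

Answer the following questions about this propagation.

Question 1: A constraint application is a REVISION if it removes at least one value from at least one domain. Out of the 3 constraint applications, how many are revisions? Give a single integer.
Constraint 1 (Y < V) on D(Y)={1,2,4,5,7} D(V)={2,3,5,8}: no change => not a revision
Constraint 2 (Y != V) on D(Y)={1,2,4,5,7} D(V)={2,3,5,8}: no change => not a revision
Constraint 3 (V != Z) on D(V)={2,3,5,8} D(Z)={4,7,8}: no change => not a revision
Total revisions = 0

Answer: 0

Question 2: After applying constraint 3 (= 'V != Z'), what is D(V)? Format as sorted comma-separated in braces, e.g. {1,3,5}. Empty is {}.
Answer: {2,3,5,8}

Derivation:
Constraint 1 (Y < V) on D(Y)={1,2,4,5,7} D(V)={2,3,5,8}: no change
Constraint 2 (Y != V) on D(Y)={1,2,4,5,7} D(V)={2,3,5,8}: no change
Constraint 3 (V != Z) on D(V)={2,3,5,8} D(Z)={4,7,8}: no change
So after constraint 3: D(V) = {2,3,5,8}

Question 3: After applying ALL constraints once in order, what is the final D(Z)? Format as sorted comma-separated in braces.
Answer: {4,7,8}

Derivation:
Constraint 1 (Y < V) on D(Y)={1,2,4,5,7} D(V)={2,3,5,8}: no change
Constraint 2 (Y != V) on D(Y)={1,2,4,5,7} D(V)={2,3,5,8}: no change
Constraint 3 (V != Z) on D(V)={2,3,5,8} D(Z)={4,7,8}: no change
So after all 3 constraints: D(Z) = {4,7,8}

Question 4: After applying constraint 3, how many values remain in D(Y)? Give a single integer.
Constraint 1 (Y < V) on D(Y)={1,2,4,5,7} D(V)={2,3,5,8}: no change
Constraint 2 (Y != V) on D(Y)={1,2,4,5,7} D(V)={2,3,5,8}: no change
Constraint 3 (V != Z) on D(V)={2,3,5,8} D(Z)={4,7,8}: no change
So after constraint 3: D(Y)={1,2,4,5,7}, size = 5

Answer: 5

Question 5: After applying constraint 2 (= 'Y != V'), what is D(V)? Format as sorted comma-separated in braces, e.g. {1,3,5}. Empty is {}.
Answer: {2,3,5,8}

Derivation:
Constraint 1 (Y < V) on D(Y)={1,2,4,5,7} D(V)={2,3,5,8}: no change
Constraint 2 (Y != V) on D(Y)={1,2,4,5,7} D(V)={2,3,5,8}: no change
So after constraint 2: D(V) = {2,3,5,8}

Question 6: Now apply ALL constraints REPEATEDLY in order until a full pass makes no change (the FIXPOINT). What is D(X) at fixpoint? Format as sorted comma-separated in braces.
pass 0 (initial): D(X)={3,7,8}
pass 1: no change
Fixpoint after 1 passes: D(X) = {3,7,8}

Answer: {3,7,8}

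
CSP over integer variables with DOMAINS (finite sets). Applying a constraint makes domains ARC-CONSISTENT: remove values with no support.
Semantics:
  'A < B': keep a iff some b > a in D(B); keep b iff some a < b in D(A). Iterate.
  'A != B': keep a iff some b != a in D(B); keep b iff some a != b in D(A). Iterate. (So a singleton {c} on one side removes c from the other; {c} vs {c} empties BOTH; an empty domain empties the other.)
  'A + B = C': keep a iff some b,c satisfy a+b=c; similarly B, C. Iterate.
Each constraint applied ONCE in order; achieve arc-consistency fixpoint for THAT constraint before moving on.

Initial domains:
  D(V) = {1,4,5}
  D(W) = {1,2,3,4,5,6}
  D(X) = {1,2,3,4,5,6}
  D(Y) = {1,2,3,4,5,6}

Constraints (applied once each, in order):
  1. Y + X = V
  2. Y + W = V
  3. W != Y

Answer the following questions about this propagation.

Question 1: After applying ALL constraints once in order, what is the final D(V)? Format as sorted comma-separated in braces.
Answer: {4,5}

Derivation:
Constraint 1 (Y + X = V) on D(Y)={1,2,3,4,5,6} D(X)={1,2,3,4,5,6} D(V)={1,4,5}: Y {1,2,3,4,5,6}->{1,2,3,4}; X {1,2,3,4,5,6}->{1,2,3,4}; V {1,4,5}->{4,5}
Constraint 2 (Y + W = V) on D(Y)={1,2,3,4} D(W)={1,2,3,4,5,6} D(V)={4,5}: W {1,2,3,4,5,6}->{1,2,3,4}
Constraint 3 (W != Y) on D(W)={1,2,3,4} D(Y)={1,2,3,4}: no change
So after all 3 constraints: D(V) = {4,5}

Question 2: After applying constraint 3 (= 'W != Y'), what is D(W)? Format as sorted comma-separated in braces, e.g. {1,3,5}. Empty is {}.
Constraint 1 (Y + X = V) on D(Y)={1,2,3,4,5,6} D(X)={1,2,3,4,5,6} D(V)={1,4,5}: Y {1,2,3,4,5,6}->{1,2,3,4}; X {1,2,3,4,5,6}->{1,2,3,4}; V {1,4,5}->{4,5}
Constraint 2 (Y + W = V) on D(Y)={1,2,3,4} D(W)={1,2,3,4,5,6} D(V)={4,5}: W {1,2,3,4,5,6}->{1,2,3,4}
Constraint 3 (W != Y) on D(W)={1,2,3,4} D(Y)={1,2,3,4}: no change
So after constraint 3: D(W) = {1,2,3,4}

Answer: {1,2,3,4}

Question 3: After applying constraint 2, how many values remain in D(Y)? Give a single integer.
Answer: 4

Derivation:
Constraint 1 (Y + X = V) on D(Y)={1,2,3,4,5,6} D(X)={1,2,3,4,5,6} D(V)={1,4,5}: Y {1,2,3,4,5,6}->{1,2,3,4}; X {1,2,3,4,5,6}->{1,2,3,4}; V {1,4,5}->{4,5}
Constraint 2 (Y + W = V) on D(Y)={1,2,3,4} D(W)={1,2,3,4,5,6} D(V)={4,5}: W {1,2,3,4,5,6}->{1,2,3,4}
So after constraint 2: D(Y)={1,2,3,4}, size = 4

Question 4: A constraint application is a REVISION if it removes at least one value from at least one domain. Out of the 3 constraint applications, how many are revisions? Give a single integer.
Constraint 1 (Y + X = V) on D(Y)={1,2,3,4,5,6} D(X)={1,2,3,4,5,6} D(V)={1,4,5}: Y {1,2,3,4,5,6}->{1,2,3,4}; X {1,2,3,4,5,6}->{1,2,3,4}; V {1,4,5}->{4,5} => REVISION
Constraint 2 (Y + W = V) on D(Y)={1,2,3,4} D(W)={1,2,3,4,5,6} D(V)={4,5}: W {1,2,3,4,5,6}->{1,2,3,4} => REVISION
Constraint 3 (W != Y) on D(W)={1,2,3,4} D(Y)={1,2,3,4}: no change => not a revision
Total revisions = 2

Answer: 2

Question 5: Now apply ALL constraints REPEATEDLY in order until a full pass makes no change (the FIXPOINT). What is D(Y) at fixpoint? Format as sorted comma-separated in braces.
pass 0 (initial): D(Y)={1,2,3,4,5,6}
pass 1: V {1,4,5}->{4,5}; W {1,2,3,4,5,6}->{1,2,3,4}; X {1,2,3,4,5,6}->{1,2,3,4}; Y {1,2,3,4,5,6}->{1,2,3,4}
pass 2: no change
Fixpoint after 2 passes: D(Y) = {1,2,3,4}

Answer: {1,2,3,4}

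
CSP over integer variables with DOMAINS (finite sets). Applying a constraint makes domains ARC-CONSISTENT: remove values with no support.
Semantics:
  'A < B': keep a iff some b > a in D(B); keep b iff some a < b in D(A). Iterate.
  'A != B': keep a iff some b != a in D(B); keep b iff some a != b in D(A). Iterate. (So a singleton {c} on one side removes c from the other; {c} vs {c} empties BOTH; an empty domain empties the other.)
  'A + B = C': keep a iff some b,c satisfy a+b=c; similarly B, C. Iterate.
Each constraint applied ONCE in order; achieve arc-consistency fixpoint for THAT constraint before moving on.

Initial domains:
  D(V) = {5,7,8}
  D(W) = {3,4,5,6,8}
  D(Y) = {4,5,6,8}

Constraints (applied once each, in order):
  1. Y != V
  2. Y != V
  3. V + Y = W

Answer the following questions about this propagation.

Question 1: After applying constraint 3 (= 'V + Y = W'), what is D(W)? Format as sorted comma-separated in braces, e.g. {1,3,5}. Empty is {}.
Answer: {}

Derivation:
Constraint 1 (Y != V) on D(Y)={4,5,6,8} D(V)={5,7,8}: no change
Constraint 2 (Y != V) on D(Y)={4,5,6,8} D(V)={5,7,8}: no change
Constraint 3 (V + Y = W) on D(V)={5,7,8} D(Y)={4,5,6,8} D(W)={3,4,5,6,8}: V {5,7,8}->{}; Y {4,5,6,8}->{}; W {3,4,5,6,8}->{}
So after constraint 3: D(W) = {}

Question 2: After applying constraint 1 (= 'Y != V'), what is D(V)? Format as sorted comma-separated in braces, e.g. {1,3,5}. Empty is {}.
Constraint 1 (Y != V) on D(Y)={4,5,6,8} D(V)={5,7,8}: no change
So after constraint 1: D(V) = {5,7,8}

Answer: {5,7,8}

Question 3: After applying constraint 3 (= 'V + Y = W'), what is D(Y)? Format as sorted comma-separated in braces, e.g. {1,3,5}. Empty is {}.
Constraint 1 (Y != V) on D(Y)={4,5,6,8} D(V)={5,7,8}: no change
Constraint 2 (Y != V) on D(Y)={4,5,6,8} D(V)={5,7,8}: no change
Constraint 3 (V + Y = W) on D(V)={5,7,8} D(Y)={4,5,6,8} D(W)={3,4,5,6,8}: V {5,7,8}->{}; Y {4,5,6,8}->{}; W {3,4,5,6,8}->{}
So after constraint 3: D(Y) = {}

Answer: {}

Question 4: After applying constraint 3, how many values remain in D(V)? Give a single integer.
Constraint 1 (Y != V) on D(Y)={4,5,6,8} D(V)={5,7,8}: no change
Constraint 2 (Y != V) on D(Y)={4,5,6,8} D(V)={5,7,8}: no change
Constraint 3 (V + Y = W) on D(V)={5,7,8} D(Y)={4,5,6,8} D(W)={3,4,5,6,8}: V {5,7,8}->{}; Y {4,5,6,8}->{}; W {3,4,5,6,8}->{}
So after constraint 3: D(V)={}, size = 0

Answer: 0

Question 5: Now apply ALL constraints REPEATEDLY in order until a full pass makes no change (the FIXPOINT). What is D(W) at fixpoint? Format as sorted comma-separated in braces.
Answer: {}

Derivation:
pass 0 (initial): D(W)={3,4,5,6,8}
pass 1: V {5,7,8}->{}; W {3,4,5,6,8}->{}; Y {4,5,6,8}->{}
pass 2: no change
Fixpoint after 2 passes: D(W) = {}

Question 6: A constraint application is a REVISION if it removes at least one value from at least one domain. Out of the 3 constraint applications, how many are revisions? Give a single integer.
Answer: 1

Derivation:
Constraint 1 (Y != V) on D(Y)={4,5,6,8} D(V)={5,7,8}: no change => not a revision
Constraint 2 (Y != V) on D(Y)={4,5,6,8} D(V)={5,7,8}: no change => not a revision
Constraint 3 (V + Y = W) on D(V)={5,7,8} D(Y)={4,5,6,8} D(W)={3,4,5,6,8}: V {5,7,8}->{}; Y {4,5,6,8}->{}; W {3,4,5,6,8}->{} => REVISION
Total revisions = 1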